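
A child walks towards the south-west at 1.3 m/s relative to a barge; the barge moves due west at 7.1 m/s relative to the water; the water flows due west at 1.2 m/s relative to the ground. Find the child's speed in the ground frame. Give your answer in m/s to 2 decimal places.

9.26 m/s

In east/north components (m/s): child relative to barge = (-0.919, -0.919); barge relative to water = (-7.100, 0.000); water relative to ground = (-1.200, 0.000).
Sum = (-9.219, -0.919) m/s.
Speed = |(-9.219, -0.919)| = 9.265 m/s.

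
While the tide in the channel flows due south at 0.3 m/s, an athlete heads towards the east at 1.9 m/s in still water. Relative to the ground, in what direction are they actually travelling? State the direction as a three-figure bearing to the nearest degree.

Taking east as x and north as y: velocity relative to the water = (1.900, 0.000) m/s; the water relative to ground = (0.000, -0.300) m/s.
Velocity relative to ground = (1.900, 0.000) + (0.000, -0.300) = (1.900, -0.300) m/s.
Bearing = atan2(1.90, -0.30) = 98.97° clockwise from north.

099°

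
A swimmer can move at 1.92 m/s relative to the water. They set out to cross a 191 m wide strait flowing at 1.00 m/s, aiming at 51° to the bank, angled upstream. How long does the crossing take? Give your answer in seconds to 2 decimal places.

The component of the swimmer's velocity perpendicular to the bank is 1.92 × sin 51° = 1.492 m/s.
The current is parallel to the bank, so it does not affect the crossing time.
Time = 191 / 1.492 = 128.006 s.

128.01 s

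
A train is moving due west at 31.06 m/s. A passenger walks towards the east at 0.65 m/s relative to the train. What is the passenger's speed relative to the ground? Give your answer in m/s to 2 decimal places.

30.41 m/s

Taking east as x and north as y: train velocity = (-31.060, 0.000) m/s; passenger velocity relative to train = (0.650, 0.000) m/s.
Velocity relative to ground = (-31.060, 0.000) + (0.650, 0.000) = (-30.410, 0.000) m/s.
Speed = |(-30.410, 0.000)| = 30.410 m/s.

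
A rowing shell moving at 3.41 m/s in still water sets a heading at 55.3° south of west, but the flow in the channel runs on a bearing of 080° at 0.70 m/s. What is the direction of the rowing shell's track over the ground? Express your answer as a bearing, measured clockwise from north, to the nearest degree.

205°

Taking east as x and north as y: velocity relative to the water = (-1.941, -2.804) m/s; the water relative to ground = (0.689, 0.122) m/s.
Velocity relative to ground = (-1.941, -2.804) + (0.689, 0.122) = (-1.252, -2.682) m/s.
Bearing = atan2(-1.25, -2.68) = 205.02° clockwise from north.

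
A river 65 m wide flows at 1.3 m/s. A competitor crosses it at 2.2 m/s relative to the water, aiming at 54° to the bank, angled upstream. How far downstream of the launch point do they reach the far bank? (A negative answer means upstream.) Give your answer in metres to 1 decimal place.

0.3 m

Perpendicular speed = 1.780 m/s; crossing time = 65 / 1.780 = 36.520 s.
Net downstream speed = 0.007 m/s.
Drift = 0.007 × 36.520 = 0.251 m (downstream).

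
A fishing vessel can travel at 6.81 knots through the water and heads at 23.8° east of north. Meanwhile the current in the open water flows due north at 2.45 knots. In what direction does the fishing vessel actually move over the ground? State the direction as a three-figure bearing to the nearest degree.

Taking east as x and north as y: velocity relative to the water = (2.748, 6.231) knots; the water relative to ground = (0.000, 2.450) knots.
Velocity relative to ground = (2.748, 6.231) + (0.000, 2.450) = (2.748, 8.681) knots.
Bearing = atan2(2.75, 8.68) = 17.57° clockwise from north.

018°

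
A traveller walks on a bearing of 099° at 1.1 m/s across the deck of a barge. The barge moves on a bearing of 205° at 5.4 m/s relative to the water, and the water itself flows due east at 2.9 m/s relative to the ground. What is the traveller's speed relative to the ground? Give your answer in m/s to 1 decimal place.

In east/north components (m/s): traveller relative to barge = (1.086, -0.172); barge relative to water = (-2.282, -4.894); water relative to ground = (2.900, 0.000).
Sum = (1.704, -5.066) m/s.
Speed = |(1.704, -5.066)| = 5.345 m/s.

5.3 m/s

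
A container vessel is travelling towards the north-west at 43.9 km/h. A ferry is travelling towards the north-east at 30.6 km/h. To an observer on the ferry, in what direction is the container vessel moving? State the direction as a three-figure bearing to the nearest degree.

Taking east as x and north as y: container vessel velocity = (-31.042, 31.042) km/h; ferry velocity = (21.637, 21.637) km/h.
Velocity of container vessel relative to ferry = (-31.042, 31.042) − (21.637, 21.637) = (-52.679, 9.405) km/h.
Bearing = atan2(-52.68, 9.40) = 280.12° clockwise from north.

280°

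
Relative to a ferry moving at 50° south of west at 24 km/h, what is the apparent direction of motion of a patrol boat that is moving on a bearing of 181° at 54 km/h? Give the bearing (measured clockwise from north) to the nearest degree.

Taking east as x and north as y: patrol boat velocity = (-0.942, -53.992) km/h; ferry velocity = (-15.427, -18.385) km/h.
Velocity of patrol boat relative to ferry = (-0.942, -53.992) − (-15.427, -18.385) = (14.484, -35.607) km/h.
Bearing = atan2(14.48, -35.61) = 157.86° clockwise from north.

158°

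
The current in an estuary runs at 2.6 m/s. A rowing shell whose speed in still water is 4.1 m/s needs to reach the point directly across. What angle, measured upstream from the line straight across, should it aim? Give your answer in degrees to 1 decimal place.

39.4°

To cancel the current, the upstream component of the rowing shell's velocity must equal the flow: 4.1 sin θ = 2.6.
sin θ = 2.6 / 4.1 = 0.6341.
θ = arcsin(0.6341) = 39.357°.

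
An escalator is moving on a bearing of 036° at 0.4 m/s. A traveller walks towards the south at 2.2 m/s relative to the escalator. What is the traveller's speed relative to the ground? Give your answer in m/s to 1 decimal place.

1.9 m/s

Taking east as x and north as y: escalator velocity = (0.235, 0.324) m/s; traveller velocity relative to escalator = (0.000, -2.200) m/s.
Velocity relative to ground = (0.235, 0.324) + (0.000, -2.200) = (0.235, -1.876) m/s.
Speed = |(0.235, -1.876)| = 1.891 m/s.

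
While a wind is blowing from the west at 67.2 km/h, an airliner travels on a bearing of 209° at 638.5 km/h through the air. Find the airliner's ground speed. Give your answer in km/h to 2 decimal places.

608.76 km/h

Taking east as x and north as y: velocity relative to the air = (-309.551, -558.445) km/h; the air relative to ground = (67.200, 0.000) km/h.
Velocity relative to ground = (-309.551, -558.445) + (67.200, 0.000) = (-242.351, -558.445) km/h.
Speed = |(-242.351, -558.445)| = 608.765 km/h.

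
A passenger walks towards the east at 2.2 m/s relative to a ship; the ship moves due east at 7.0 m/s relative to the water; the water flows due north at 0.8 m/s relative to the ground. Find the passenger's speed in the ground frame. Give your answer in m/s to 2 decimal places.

9.23 m/s

In east/north components (m/s): passenger relative to ship = (2.200, 0.000); ship relative to water = (7.000, 0.000); water relative to ground = (0.000, 0.800).
Sum = (9.200, 0.800) m/s.
Speed = |(9.200, 0.800)| = 9.235 m/s.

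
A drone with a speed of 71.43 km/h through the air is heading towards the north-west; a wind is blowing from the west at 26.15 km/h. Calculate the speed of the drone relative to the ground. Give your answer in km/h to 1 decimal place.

56.1 km/h

Taking east as x and north as y: velocity relative to the air = (-50.509, 50.509) km/h; the air relative to ground = (26.150, 0.000) km/h.
Velocity relative to ground = (-50.509, 50.509) + (26.150, 0.000) = (-24.359, 50.509) km/h.
Speed = |(-24.359, 50.509)| = 56.076 km/h.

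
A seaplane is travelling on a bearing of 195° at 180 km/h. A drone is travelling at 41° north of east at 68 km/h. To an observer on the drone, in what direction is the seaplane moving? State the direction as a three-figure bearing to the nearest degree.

204°

Taking east as x and north as y: seaplane velocity = (-46.587, -173.867) km/h; drone velocity = (51.320, 44.612) km/h.
Velocity of seaplane relative to drone = (-46.587, -173.867) − (51.320, 44.612) = (-97.908, -218.479) km/h.
Bearing = atan2(-97.91, -218.48) = 204.14° clockwise from north.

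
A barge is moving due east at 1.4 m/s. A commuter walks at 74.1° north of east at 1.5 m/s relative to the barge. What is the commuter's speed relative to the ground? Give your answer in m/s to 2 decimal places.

Taking east as x and north as y: barge velocity = (1.400, 0.000) m/s; commuter velocity relative to barge = (0.411, 1.443) m/s.
Velocity relative to ground = (1.400, 0.000) + (0.411, 1.443) = (1.811, 1.443) m/s.
Speed = |(1.811, 1.443)| = 2.315 m/s.

2.32 m/s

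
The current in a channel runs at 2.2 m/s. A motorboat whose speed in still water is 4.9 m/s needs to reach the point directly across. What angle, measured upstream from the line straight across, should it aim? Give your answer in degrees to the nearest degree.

To cancel the current, the upstream component of the motorboat's velocity must equal the flow: 4.9 sin θ = 2.2.
sin θ = 2.2 / 4.9 = 0.4490.
θ = arcsin(0.4490) = 26.678°.

27°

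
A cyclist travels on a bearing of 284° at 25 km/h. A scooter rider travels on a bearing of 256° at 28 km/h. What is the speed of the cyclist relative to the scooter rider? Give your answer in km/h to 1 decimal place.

13.1 km/h

Taking east as x and north as y: cyclist velocity = (-24.257, 6.048) km/h; scooter rider velocity = (-27.168, -6.774) km/h.
Velocity of cyclist relative to scooter rider = (-24.257, 6.048) − (-27.168, -6.774) = (2.911, 12.822) km/h.
Magnitude = |(2.911, 12.822)| = 13.148 km/h.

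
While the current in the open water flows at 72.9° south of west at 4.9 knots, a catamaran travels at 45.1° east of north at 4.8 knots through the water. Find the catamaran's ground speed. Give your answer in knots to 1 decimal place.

Taking east as x and north as y: velocity relative to the water = (3.400, 3.388) knots; the water relative to ground = (-1.441, -4.683) knots.
Velocity relative to ground = (3.400, 3.388) + (-1.441, -4.683) = (1.959, -1.295) knots.
Speed = |(1.959, -1.295)| = 2.349 knots.

2.3 knots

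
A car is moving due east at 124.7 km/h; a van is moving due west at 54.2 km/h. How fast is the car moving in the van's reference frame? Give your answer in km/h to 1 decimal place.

Taking east as x and north as y: car velocity = (124.700, 0.000) km/h; van velocity = (-54.200, 0.000) km/h.
Velocity of car relative to van = (124.700, 0.000) − (-54.200, 0.000) = (178.900, 0.000) km/h.
Magnitude = |(178.900, 0.000)| = 178.900 km/h.

178.9 km/h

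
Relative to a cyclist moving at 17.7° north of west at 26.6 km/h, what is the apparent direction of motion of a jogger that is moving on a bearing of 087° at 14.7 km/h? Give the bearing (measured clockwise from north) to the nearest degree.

Taking east as x and north as y: jogger velocity = (14.680, 0.769) km/h; cyclist velocity = (-25.341, 8.087) km/h.
Velocity of jogger relative to cyclist = (14.680, 0.769) − (-25.341, 8.087) = (40.021, -7.318) km/h.
Bearing = atan2(40.02, -7.32) = 100.36° clockwise from north.

100°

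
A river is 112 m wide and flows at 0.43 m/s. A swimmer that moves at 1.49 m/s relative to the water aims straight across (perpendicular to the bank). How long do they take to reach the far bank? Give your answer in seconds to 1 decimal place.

75.2 s

The component of the swimmer's velocity perpendicular to the bank is 1.49 m/s.
The flow acts along the bank and has no component across it.
Time = 112 / 1.490 = 75.168 s.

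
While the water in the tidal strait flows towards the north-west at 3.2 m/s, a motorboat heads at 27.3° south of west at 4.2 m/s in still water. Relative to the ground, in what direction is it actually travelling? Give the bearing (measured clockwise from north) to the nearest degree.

Taking east as x and north as y: velocity relative to the water = (-3.732, -1.926) m/s; the water relative to ground = (-2.263, 2.263) m/s.
Velocity relative to ground = (-3.732, -1.926) + (-2.263, 2.263) = (-5.995, 0.336) m/s.
Bearing = atan2(-5.99, 0.34) = 273.21° clockwise from north.

273°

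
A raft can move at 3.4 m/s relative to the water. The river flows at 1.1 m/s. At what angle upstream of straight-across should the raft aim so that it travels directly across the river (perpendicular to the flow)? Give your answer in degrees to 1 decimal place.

To cancel the current, the upstream component of the raft's velocity must equal the flow: 3.4 sin θ = 1.1.
sin θ = 1.1 / 3.4 = 0.3235.
θ = arcsin(0.3235) = 18.877°.

18.9°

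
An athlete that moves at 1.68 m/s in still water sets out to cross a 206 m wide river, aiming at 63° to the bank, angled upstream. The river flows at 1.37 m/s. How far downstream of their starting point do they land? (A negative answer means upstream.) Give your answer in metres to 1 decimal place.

Perpendicular speed = 1.497 m/s; crossing time = 206 / 1.497 = 137.619 s.
Net downstream speed = 0.607 m/s.
Drift = 0.607 × 137.619 = 83.575 m (downstream).

83.6 m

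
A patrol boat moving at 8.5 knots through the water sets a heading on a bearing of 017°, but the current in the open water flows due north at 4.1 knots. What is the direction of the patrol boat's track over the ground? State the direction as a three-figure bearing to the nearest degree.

Taking east as x and north as y: velocity relative to the water = (2.485, 8.129) knots; the water relative to ground = (0.000, 4.100) knots.
Velocity relative to ground = (2.485, 8.129) + (0.000, 4.100) = (2.485, 12.229) knots.
Bearing = atan2(2.49, 12.23) = 11.49° clockwise from north.

011°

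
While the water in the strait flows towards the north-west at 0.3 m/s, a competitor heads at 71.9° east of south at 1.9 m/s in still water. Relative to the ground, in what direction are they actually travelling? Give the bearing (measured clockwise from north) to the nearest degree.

Taking east as x and north as y: velocity relative to the water = (1.806, -0.590) m/s; the water relative to ground = (-0.212, 0.212) m/s.
Velocity relative to ground = (1.806, -0.590) + (-0.212, 0.212) = (1.594, -0.378) m/s.
Bearing = atan2(1.59, -0.38) = 103.35° clockwise from north.

103°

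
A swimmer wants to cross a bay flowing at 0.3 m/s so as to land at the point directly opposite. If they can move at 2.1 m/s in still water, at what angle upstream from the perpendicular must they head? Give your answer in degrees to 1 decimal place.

8.2°

To cancel the current, the upstream component of the swimmer's velocity must equal the flow: 2.1 sin θ = 0.3.
sin θ = 0.3 / 2.1 = 0.1429.
θ = arcsin(0.1429) = 8.213°.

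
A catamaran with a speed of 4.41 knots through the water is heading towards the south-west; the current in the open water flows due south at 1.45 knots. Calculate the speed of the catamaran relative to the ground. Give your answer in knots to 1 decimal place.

5.5 knots

Taking east as x and north as y: velocity relative to the water = (-3.118, -3.118) knots; the water relative to ground = (0.000, -1.450) knots.
Velocity relative to ground = (-3.118, -3.118) + (0.000, -1.450) = (-3.118, -4.568) knots.
Speed = |(-3.118, -4.568)| = 5.531 knots.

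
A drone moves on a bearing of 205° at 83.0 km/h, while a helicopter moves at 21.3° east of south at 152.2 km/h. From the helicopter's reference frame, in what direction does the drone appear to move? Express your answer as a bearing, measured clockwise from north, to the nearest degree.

306°

Taking east as x and north as y: drone velocity = (-35.077, -75.224) km/h; helicopter velocity = (55.287, -141.803) km/h.
Velocity of drone relative to helicopter = (-35.077, -75.224) − (55.287, -141.803) = (-90.364, 66.580) km/h.
Bearing = atan2(-90.36, 66.58) = 306.38° clockwise from north.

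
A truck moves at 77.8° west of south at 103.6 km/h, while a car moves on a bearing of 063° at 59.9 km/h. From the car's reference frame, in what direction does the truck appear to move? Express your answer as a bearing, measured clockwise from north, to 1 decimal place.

Taking east as x and north as y: truck velocity = (-101.260, -21.893) km/h; car velocity = (53.371, 27.194) km/h.
Velocity of truck relative to car = (-101.260, -21.893) − (53.371, 27.194) = (-154.632, -49.087) km/h.
Bearing = atan2(-154.63, -49.09) = 252.39° clockwise from north.

252.4°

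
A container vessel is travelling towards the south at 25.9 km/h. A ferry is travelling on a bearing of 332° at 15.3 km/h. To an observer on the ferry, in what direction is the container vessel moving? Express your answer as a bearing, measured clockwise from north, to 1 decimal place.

Taking east as x and north as y: container vessel velocity = (0.000, -25.900) km/h; ferry velocity = (-7.183, 13.509) km/h.
Velocity of container vessel relative to ferry = (0.000, -25.900) − (-7.183, 13.509) = (7.183, -39.409) km/h.
Bearing = atan2(7.18, -39.41) = 169.67° clockwise from north.

169.7°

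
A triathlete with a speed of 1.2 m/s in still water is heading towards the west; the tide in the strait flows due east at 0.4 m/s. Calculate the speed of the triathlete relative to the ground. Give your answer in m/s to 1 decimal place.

Taking east as x and north as y: velocity relative to the water = (-1.200, 0.000) m/s; the water relative to ground = (0.400, 0.000) m/s.
Velocity relative to ground = (-1.200, 0.000) + (0.400, 0.000) = (-0.800, 0.000) m/s.
Speed = |(-0.800, 0.000)| = 0.800 m/s.

0.8 m/s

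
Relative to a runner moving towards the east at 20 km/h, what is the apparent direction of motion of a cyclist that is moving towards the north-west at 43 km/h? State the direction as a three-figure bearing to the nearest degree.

301°

Taking east as x and north as y: cyclist velocity = (-30.406, 30.406) km/h; runner velocity = (20.000, 0.000) km/h.
Velocity of cyclist relative to runner = (-30.406, 30.406) − (20.000, 0.000) = (-50.406, 30.406) km/h.
Bearing = atan2(-50.41, 30.41) = 301.10° clockwise from north.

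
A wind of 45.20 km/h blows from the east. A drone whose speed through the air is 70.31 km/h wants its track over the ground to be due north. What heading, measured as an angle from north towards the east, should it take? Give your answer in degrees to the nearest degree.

The wind pushes perpendicular to the desired track; the heading must have a component into the wind equal to 45.20 km/h: 70.31 sin θ = 45.20.
sin θ = 0.6429, so θ = 40.006°.

40°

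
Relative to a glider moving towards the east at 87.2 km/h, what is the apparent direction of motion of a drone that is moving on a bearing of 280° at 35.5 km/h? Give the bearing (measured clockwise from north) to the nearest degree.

Taking east as x and north as y: drone velocity = (-34.961, 6.165) km/h; glider velocity = (87.200, 0.000) km/h.
Velocity of drone relative to glider = (-34.961, 6.165) − (87.200, 0.000) = (-122.161, 6.165) km/h.
Bearing = atan2(-122.16, 6.16) = 272.89° clockwise from north.

273°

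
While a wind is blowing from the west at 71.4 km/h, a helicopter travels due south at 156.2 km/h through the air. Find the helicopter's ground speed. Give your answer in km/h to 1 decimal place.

171.7 km/h

Taking east as x and north as y: velocity relative to the air = (0.000, -156.200) km/h; the air relative to ground = (71.400, 0.000) km/h.
Velocity relative to ground = (0.000, -156.200) + (71.400, 0.000) = (71.400, -156.200) km/h.
Speed = |(71.400, -156.200)| = 171.745 km/h.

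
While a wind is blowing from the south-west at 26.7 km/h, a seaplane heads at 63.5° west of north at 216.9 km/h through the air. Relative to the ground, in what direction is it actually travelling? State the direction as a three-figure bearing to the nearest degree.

Taking east as x and north as y: velocity relative to the air = (-194.111, 96.780) km/h; the air relative to ground = (18.880, 18.880) km/h.
Velocity relative to ground = (-194.111, 96.780) + (18.880, 18.880) = (-175.232, 115.660) km/h.
Bearing = atan2(-175.23, 115.66) = 303.43° clockwise from north.

303°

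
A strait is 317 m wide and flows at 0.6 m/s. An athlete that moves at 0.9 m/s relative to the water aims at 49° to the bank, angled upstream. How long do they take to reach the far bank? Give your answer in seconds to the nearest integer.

The component of the athlete's velocity perpendicular to the bank is 0.9 × sin 49° = 0.679 m/s.
Only the cross-stream component determines the crossing time; the current contributes nothing perpendicular to the bank.
Time = 317 / 0.679 = 466.699 s.

467 s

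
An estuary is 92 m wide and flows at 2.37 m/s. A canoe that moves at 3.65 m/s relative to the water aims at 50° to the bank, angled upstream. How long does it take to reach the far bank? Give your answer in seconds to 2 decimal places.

The component of the canoe's velocity perpendicular to the bank is 3.65 × sin 50° = 2.796 m/s.
The flow acts along the bank and has no component across it.
Time = 92 / 2.796 = 32.903 s.

32.90 s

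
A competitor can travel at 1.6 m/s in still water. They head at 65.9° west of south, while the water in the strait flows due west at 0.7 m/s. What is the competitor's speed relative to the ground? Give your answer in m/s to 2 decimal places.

Taking east as x and north as y: velocity relative to the water = (-1.461, -0.653) m/s; the water relative to ground = (-0.700, 0.000) m/s.
Velocity relative to ground = (-1.461, -0.653) + (-0.700, 0.000) = (-2.161, -0.653) m/s.
Speed = |(-2.161, -0.653)| = 2.257 m/s.

2.26 m/s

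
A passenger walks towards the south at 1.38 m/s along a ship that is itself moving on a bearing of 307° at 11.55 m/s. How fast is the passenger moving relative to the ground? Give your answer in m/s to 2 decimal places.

10.78 m/s

Taking east as x and north as y: ship velocity = (-9.224, 6.951) m/s; passenger velocity relative to ship = (0.000, -1.380) m/s.
Velocity relative to ground = (-9.224, 6.951) + (0.000, -1.380) = (-9.224, 5.571) m/s.
Speed = |(-9.224, 5.571)| = 10.776 m/s.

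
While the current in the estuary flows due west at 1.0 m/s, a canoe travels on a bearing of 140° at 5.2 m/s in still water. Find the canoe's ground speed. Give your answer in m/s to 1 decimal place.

4.6 m/s

Taking east as x and north as y: velocity relative to the water = (3.342, -3.983) m/s; the water relative to ground = (-1.000, 0.000) m/s.
Velocity relative to ground = (3.342, -3.983) + (-1.000, 0.000) = (2.342, -3.983) m/s.
Speed = |(2.342, -3.983)| = 4.621 m/s.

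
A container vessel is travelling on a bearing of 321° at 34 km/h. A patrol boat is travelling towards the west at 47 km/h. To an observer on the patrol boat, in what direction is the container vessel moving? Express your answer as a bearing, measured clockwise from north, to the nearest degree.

044°

Taking east as x and north as y: container vessel velocity = (-21.397, 26.423) km/h; patrol boat velocity = (-47.000, 0.000) km/h.
Velocity of container vessel relative to patrol boat = (-21.397, 26.423) − (-47.000, 0.000) = (25.603, 26.423) km/h.
Bearing = atan2(25.60, 26.42) = 44.10° clockwise from north.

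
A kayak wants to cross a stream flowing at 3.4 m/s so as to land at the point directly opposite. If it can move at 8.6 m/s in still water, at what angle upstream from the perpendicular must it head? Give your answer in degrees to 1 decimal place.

To cancel the current, the upstream component of the kayak's velocity must equal the flow: 8.6 sin θ = 3.4.
sin θ = 3.4 / 8.6 = 0.3953.
θ = arcsin(0.3953) = 23.288°.

23.3°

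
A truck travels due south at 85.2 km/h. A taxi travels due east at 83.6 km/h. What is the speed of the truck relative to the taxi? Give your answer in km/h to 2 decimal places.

Taking east as x and north as y: truck velocity = (0.000, -85.200) km/h; taxi velocity = (83.600, 0.000) km/h.
Velocity of truck relative to taxi = (0.000, -85.200) − (83.600, 0.000) = (-83.600, -85.200) km/h.
Magnitude = |(-83.600, -85.200)| = 119.365 km/h.

119.36 km/h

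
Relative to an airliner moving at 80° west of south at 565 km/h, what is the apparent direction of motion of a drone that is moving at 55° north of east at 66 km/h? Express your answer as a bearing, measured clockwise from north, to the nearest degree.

076°

Taking east as x and north as y: drone velocity = (37.856, 54.064) km/h; airliner velocity = (-556.416, -98.111) km/h.
Velocity of drone relative to airliner = (37.856, 54.064) − (-556.416, -98.111) = (594.272, 152.175) km/h.
Bearing = atan2(594.27, 152.18) = 75.64° clockwise from north.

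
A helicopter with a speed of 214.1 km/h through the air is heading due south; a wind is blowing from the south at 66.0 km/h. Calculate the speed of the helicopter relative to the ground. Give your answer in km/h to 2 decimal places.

Taking east as x and north as y: velocity relative to the air = (0.000, -214.100) km/h; the air relative to ground = (0.000, 66.000) km/h.
Velocity relative to ground = (0.000, -214.100) + (0.000, 66.000) = (0.000, -148.100) km/h.
Speed = |(0.000, -148.100)| = 148.100 km/h.

148.10 km/h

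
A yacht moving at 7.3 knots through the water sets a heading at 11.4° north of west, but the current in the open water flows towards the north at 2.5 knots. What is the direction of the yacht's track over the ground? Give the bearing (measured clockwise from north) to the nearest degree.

299°

Taking east as x and north as y: velocity relative to the water = (-7.156, 1.443) knots; the water relative to ground = (0.000, 2.500) knots.
Velocity relative to ground = (-7.156, 1.443) + (0.000, 2.500) = (-7.156, 3.943) knots.
Bearing = atan2(-7.16, 3.94) = 298.85° clockwise from north.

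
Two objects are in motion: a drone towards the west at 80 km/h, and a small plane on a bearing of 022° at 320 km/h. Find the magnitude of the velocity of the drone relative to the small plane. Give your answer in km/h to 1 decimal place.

357.7 km/h

Taking east as x and north as y: drone velocity = (-80.000, 0.000) km/h; small plane velocity = (119.874, 296.699) km/h.
Velocity of drone relative to small plane = (-80.000, 0.000) − (119.874, 296.699) = (-199.874, -296.699) km/h.
Magnitude = |(-199.874, -296.699)| = 357.743 km/h.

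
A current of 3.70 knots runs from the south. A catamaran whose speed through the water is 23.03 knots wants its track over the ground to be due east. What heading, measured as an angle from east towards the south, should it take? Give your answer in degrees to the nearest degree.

9°

The current pushes perpendicular to the desired track; the heading must have a component into the current equal to 3.70 knots: 23.03 sin θ = 3.70.
sin θ = 0.1607, so θ = 9.245°.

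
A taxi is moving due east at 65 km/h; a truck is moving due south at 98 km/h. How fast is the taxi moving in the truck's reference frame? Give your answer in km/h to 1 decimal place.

117.6 km/h

Taking east as x and north as y: taxi velocity = (65.000, 0.000) km/h; truck velocity = (0.000, -98.000) km/h.
Velocity of taxi relative to truck = (65.000, 0.000) − (0.000, -98.000) = (65.000, 98.000) km/h.
Magnitude = |(65.000, 98.000)| = 117.597 km/h.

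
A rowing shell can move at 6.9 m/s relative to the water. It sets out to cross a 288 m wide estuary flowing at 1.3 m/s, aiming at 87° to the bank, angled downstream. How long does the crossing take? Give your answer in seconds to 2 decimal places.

The component of the rowing shell's velocity perpendicular to the bank is 6.9 × sin 87° = 6.891 m/s.
The current is parallel to the bank, so it does not affect the crossing time.
Time = 288 / 6.891 = 41.796 s.

41.80 s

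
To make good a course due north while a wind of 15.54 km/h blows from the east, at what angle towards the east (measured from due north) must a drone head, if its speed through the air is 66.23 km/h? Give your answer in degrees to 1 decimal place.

The wind pushes perpendicular to the desired track; the heading must have a component into the wind equal to 15.54 km/h: 66.23 sin θ = 15.54.
sin θ = 0.2346, so θ = 13.570°.

13.6°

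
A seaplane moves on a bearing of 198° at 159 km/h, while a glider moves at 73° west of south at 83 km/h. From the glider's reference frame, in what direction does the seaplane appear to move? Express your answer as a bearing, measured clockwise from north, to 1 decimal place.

166.6°

Taking east as x and north as y: seaplane velocity = (-49.134, -151.218) km/h; glider velocity = (-79.373, -24.267) km/h.
Velocity of seaplane relative to glider = (-49.134, -151.218) − (-79.373, -24.267) = (30.240, -126.951) km/h.
Bearing = atan2(30.24, -126.95) = 166.60° clockwise from north.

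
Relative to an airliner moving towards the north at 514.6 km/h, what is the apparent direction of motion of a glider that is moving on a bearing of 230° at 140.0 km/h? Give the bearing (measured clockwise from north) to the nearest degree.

190°

Taking east as x and north as y: glider velocity = (-107.246, -89.990) km/h; airliner velocity = (0.000, 514.600) km/h.
Velocity of glider relative to airliner = (-107.246, -89.990) − (0.000, 514.600) = (-107.246, -604.590) km/h.
Bearing = atan2(-107.25, -604.59) = 190.06° clockwise from north.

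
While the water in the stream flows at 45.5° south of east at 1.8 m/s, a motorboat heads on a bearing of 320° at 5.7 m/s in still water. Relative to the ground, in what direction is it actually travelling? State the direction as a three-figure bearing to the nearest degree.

Taking east as x and north as y: velocity relative to the water = (-3.664, 4.366) m/s; the water relative to ground = (1.262, -1.284) m/s.
Velocity relative to ground = (-3.664, 4.366) + (1.262, -1.284) = (-2.402, 3.083) m/s.
Bearing = atan2(-2.40, 3.08) = 322.07° clockwise from north.

322°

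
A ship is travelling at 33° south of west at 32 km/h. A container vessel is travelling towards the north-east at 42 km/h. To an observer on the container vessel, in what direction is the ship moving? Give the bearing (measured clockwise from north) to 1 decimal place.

230.2°

Taking east as x and north as y: ship velocity = (-26.837, -17.428) km/h; container vessel velocity = (29.698, 29.698) km/h.
Velocity of ship relative to container vessel = (-26.837, -17.428) − (29.698, 29.698) = (-56.536, -47.127) km/h.
Bearing = atan2(-56.54, -47.13) = 230.19° clockwise from north.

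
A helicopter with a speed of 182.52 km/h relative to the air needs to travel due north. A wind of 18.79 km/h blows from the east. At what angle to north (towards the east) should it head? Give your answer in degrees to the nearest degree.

6°

The wind pushes perpendicular to the desired track; the heading must have a component into the wind equal to 18.79 km/h: 182.52 sin θ = 18.79.
sin θ = 0.1029, so θ = 5.909°.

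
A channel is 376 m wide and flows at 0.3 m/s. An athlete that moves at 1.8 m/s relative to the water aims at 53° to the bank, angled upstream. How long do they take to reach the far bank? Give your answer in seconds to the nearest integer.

The component of the athlete's velocity perpendicular to the bank is 1.8 × sin 53° = 1.438 m/s.
Only the cross-stream component determines the crossing time; the current contributes nothing perpendicular to the bank.
Time = 376 / 1.438 = 261.557 s.

262 s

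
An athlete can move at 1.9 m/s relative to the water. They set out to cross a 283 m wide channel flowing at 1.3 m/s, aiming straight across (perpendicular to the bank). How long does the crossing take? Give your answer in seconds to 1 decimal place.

The component of the athlete's velocity perpendicular to the bank is 1.9 m/s.
The current is parallel to the bank, so it does not affect the crossing time.
Time = 283 / 1.900 = 148.947 s.

148.9 s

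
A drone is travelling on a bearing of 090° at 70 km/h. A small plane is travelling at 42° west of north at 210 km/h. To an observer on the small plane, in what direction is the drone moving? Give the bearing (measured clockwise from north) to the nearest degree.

127°

Taking east as x and north as y: drone velocity = (70.000, 0.000) km/h; small plane velocity = (-140.517, 156.060) km/h.
Velocity of drone relative to small plane = (70.000, 0.000) − (-140.517, 156.060) = (210.517, -156.060) km/h.
Bearing = atan2(210.52, -156.06) = 126.55° clockwise from north.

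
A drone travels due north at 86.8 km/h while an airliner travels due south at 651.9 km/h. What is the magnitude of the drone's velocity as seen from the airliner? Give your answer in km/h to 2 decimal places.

738.70 km/h

Taking east as x and north as y: drone velocity = (0.000, 86.800) km/h; airliner velocity = (0.000, -651.900) km/h.
Velocity of drone relative to airliner = (0.000, 86.800) − (0.000, -651.900) = (0.000, 738.700) km/h.
Magnitude = |(0.000, 738.700)| = 738.700 km/h.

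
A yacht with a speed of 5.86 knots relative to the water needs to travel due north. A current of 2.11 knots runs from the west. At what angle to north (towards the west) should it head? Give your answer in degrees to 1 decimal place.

21.1°

The current pushes perpendicular to the desired track; the heading must have a component into the current equal to 2.11 knots: 5.86 sin θ = 2.11.
sin θ = 0.3601, so θ = 21.104°.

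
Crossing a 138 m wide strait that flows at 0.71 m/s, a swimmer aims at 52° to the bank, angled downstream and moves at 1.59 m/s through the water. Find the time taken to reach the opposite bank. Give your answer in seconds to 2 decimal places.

The component of the swimmer's velocity perpendicular to the bank is 1.59 × sin 52° = 1.253 m/s.
Only the cross-stream component determines the crossing time; the current contributes nothing perpendicular to the bank.
Time = 138 / 1.253 = 110.141 s.

110.14 s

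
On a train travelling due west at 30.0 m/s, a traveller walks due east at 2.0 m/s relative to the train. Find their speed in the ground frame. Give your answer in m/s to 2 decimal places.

Taking east as x and north as y: train velocity = (-30.000, 0.000) m/s; traveller velocity relative to train = (2.000, 0.000) m/s.
Velocity relative to ground = (-30.000, 0.000) + (2.000, 0.000) = (-28.000, 0.000) m/s.
Speed = |(-28.000, 0.000)| = 28.000 m/s.

28.00 m/s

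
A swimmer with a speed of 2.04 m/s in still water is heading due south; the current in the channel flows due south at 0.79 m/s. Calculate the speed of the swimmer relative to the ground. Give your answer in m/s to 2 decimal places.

2.83 m/s

Taking east as x and north as y: velocity relative to the water = (0.000, -2.040) m/s; the water relative to ground = (0.000, -0.790) m/s.
Velocity relative to ground = (0.000, -2.040) + (0.000, -0.790) = (0.000, -2.830) m/s.
Speed = |(0.000, -2.830)| = 2.830 m/s.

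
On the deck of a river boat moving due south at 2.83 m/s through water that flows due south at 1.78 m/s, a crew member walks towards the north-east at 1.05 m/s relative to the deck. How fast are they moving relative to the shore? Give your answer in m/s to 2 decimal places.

In east/north components (m/s): crew member relative to river boat = (0.742, 0.742); river boat relative to water = (0.000, -2.830); water relative to ground = (0.000, -1.780).
Sum = (0.742, -3.868) m/s.
Speed = |(0.742, -3.868)| = 3.938 m/s.

3.94 m/s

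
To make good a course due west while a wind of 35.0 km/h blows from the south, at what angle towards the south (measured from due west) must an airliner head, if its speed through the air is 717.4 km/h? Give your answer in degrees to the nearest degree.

The wind pushes perpendicular to the desired track; the heading must have a component into the wind equal to 35.0 km/h: 717.4 sin θ = 35.0.
sin θ = 0.0488, so θ = 2.796°.

3°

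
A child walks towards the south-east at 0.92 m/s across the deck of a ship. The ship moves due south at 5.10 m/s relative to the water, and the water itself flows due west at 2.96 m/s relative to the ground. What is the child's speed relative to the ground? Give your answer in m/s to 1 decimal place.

In east/north components (m/s): child relative to ship = (0.651, -0.651); ship relative to water = (0.000, -5.100); water relative to ground = (-2.960, 0.000).
Sum = (-2.309, -5.751) m/s.
Speed = |(-2.309, -5.751)| = 6.197 m/s.

6.2 m/s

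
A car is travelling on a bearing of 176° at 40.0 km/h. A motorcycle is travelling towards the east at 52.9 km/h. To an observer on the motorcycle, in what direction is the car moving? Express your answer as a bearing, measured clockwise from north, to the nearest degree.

Taking east as x and north as y: car velocity = (2.790, -39.903) km/h; motorcycle velocity = (52.900, 0.000) km/h.
Velocity of car relative to motorcycle = (2.790, -39.903) − (52.900, 0.000) = (-50.110, -39.903) km/h.
Bearing = atan2(-50.11, -39.90) = 231.47° clockwise from north.

231°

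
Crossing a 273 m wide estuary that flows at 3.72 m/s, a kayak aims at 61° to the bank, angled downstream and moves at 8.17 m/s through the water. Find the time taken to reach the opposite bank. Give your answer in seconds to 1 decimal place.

38.2 s

The component of the kayak's velocity perpendicular to the bank is 8.17 × sin 61° = 7.146 m/s.
The flow acts along the bank and has no component across it.
Time = 273 / 7.146 = 38.205 s.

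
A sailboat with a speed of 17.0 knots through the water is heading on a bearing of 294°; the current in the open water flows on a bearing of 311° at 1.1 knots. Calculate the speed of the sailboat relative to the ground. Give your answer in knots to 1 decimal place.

Taking east as x and north as y: velocity relative to the water = (-15.530, 6.915) knots; the water relative to ground = (-0.830, 0.722) knots.
Velocity relative to ground = (-15.530, 6.915) + (-0.830, 0.722) = (-16.360, 7.636) knots.
Speed = |(-16.360, 7.636)| = 18.055 knots.

18.1 knots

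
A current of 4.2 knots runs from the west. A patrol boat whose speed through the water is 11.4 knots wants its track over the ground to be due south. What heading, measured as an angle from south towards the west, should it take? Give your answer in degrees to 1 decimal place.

The current pushes perpendicular to the desired track; the heading must have a component into the current equal to 4.2 knots: 11.4 sin θ = 4.2.
sin θ = 0.3684, so θ = 21.618°.

21.6°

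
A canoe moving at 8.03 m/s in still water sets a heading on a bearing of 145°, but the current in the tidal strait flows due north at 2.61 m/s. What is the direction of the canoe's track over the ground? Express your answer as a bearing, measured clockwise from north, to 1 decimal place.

Taking east as x and north as y: velocity relative to the water = (4.606, -6.578) m/s; the water relative to ground = (0.000, 2.610) m/s.
Velocity relative to ground = (4.606, -6.578) + (0.000, 2.610) = (4.606, -3.968) m/s.
Bearing = atan2(4.61, -3.97) = 130.74° clockwise from north.

130.7°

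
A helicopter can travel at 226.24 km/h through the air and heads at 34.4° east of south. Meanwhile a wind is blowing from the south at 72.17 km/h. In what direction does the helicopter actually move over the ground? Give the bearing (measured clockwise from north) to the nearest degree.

132°

Taking east as x and north as y: velocity relative to the air = (127.818, -186.674) km/h; the air relative to ground = (0.000, 72.170) km/h.
Velocity relative to ground = (127.818, -186.674) + (0.000, 72.170) = (127.818, -114.504) km/h.
Bearing = atan2(127.82, -114.50) = 131.86° clockwise from north.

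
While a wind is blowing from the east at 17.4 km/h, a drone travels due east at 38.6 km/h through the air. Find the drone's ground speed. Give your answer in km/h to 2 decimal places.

21.20 km/h

Taking east as x and north as y: velocity relative to the air = (38.600, 0.000) km/h; the air relative to ground = (-17.400, 0.000) km/h.
Velocity relative to ground = (38.600, 0.000) + (-17.400, 0.000) = (21.200, 0.000) km/h.
Speed = |(21.200, 0.000)| = 21.200 km/h.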